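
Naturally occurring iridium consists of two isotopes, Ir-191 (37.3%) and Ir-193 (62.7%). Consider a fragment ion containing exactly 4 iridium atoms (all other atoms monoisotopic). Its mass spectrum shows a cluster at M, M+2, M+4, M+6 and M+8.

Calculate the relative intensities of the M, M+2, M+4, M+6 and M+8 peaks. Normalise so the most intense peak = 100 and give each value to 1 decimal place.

5.3 : 35.4 : 89.2 : 100.0 : 42.0

The 4 Ir atoms are independent, so intensities follow the terms of (0.373 + 0.627)^4.
P(M) = 0.373^4 = 0.019357
P(M+2) = 4 × 0.373^3 × 0.627^1 = 0.130153
P(M+4) = 6 × 0.373^2 × 0.627^2 = 0.328174
P(M+6) = 4 × 0.373^1 × 0.627^3 = 0.367766
P(M+8) = 0.627^4 = 0.154550
The M+6 peak is largest (0.367766); scaling to 100 gives 5.3 : 35.4 : 89.2 : 100.0 : 42.0.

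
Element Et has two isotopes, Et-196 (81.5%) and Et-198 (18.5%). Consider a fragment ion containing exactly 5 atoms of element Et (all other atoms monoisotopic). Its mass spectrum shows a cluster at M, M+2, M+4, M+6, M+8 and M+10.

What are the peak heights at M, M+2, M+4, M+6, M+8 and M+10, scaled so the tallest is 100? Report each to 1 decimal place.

88.1 : 100.0 : 45.4 : 10.3 : 1.2 : 0.1

The 5 Et atoms are independent, so intensities follow the terms of (0.815 + 0.185)^5.
P(M) = 0.815^5 = 0.359574
P(M+2) = 5 × 0.815^4 × 0.185^1 = 0.408105
P(M+4) = 10 × 0.815^3 × 0.185^2 = 0.185275
P(M+6) = 10 × 0.815^2 × 0.185^3 = 0.042056
P(M+8) = 5 × 0.815^1 × 0.185^4 = 0.004773
P(M+10) = 0.185^5 = 0.000217
The M+2 peak is largest (0.408105); scaling to 100 gives 88.1 : 100.0 : 45.4 : 10.3 : 1.2 : 0.1.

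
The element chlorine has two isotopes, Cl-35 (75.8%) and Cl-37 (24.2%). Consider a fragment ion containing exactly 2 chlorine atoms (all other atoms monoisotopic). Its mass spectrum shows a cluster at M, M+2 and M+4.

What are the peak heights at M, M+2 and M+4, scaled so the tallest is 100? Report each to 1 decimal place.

100.0 : 63.9 : 10.2

Each Cl atom is independently Cl-35 (p = 0.758) or Cl-37 (q = 0.242); the cluster is the binomial expansion (p + q)^2.
P(M) = 0.758^2 = 0.574564
P(M+2) = 2 × 0.758^1 × 0.242^1 = 0.366872
P(M+4) = 0.242^2 = 0.058564
The M peak is largest (0.574564); scaling to 100 gives 100.0 : 63.9 : 10.2.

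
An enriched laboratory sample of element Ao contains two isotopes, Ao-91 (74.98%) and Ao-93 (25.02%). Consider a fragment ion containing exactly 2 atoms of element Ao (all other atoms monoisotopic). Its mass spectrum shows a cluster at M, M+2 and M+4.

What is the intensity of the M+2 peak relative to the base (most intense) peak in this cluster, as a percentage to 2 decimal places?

66.74%

Term probabilities: M 0.5622, M+2 0.3752, M+4 0.0626. Base peak = M.
P(M) = C(2,0) × 0.7498^2 × 0.2502^0 = 1 × 0.56220004 × 1.0000 = 0.562200 (base)
P(M+2) = C(2,1) × 0.7498^1 × 0.2502^1 = 2 × 0.7498 × 0.2502 = 0.375200
Relative intensity = 0.375200 / 0.562200 × 100 = 66.74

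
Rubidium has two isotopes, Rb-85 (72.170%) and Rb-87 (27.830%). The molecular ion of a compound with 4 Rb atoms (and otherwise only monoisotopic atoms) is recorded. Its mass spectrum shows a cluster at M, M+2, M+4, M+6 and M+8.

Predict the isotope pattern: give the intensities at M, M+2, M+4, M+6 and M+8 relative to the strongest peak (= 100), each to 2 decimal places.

64.83 : 100.00 : 57.84 : 14.87 : 1.43

The 4 Rb atoms are independent, so intensities follow the terms of (0.72170 + 0.27830)^4.
P(M) = 0.72170^4 = 0.271286
P(M+2) = 4 × 0.72170^3 × 0.27830^1 = 0.418450
P(M+4) = 6 × 0.72170^2 × 0.27830^2 = 0.242042
P(M+6) = 4 × 0.72170^1 × 0.27830^3 = 0.062224
P(M+8) = 0.27830^4 = 0.005999
The M+2 peak is largest (0.418450); scaling to 100 gives 64.83 : 100.00 : 57.84 : 14.87 : 1.43.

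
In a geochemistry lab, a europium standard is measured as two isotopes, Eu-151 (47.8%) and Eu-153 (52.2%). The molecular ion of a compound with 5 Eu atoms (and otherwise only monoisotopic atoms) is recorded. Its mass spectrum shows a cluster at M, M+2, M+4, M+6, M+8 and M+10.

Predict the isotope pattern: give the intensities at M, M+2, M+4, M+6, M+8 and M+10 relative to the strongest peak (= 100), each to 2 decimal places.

Each Eu atom is independently Eu-151 (p = 0.478) or Eu-153 (q = 0.522); the cluster is the binomial expansion (p + q)^5.
P(M) = 0.478^5 = 0.024954
P(M+2) = 5 × 0.478^4 × 0.522^1 = 0.136255
P(M+4) = 10 × 0.478^3 × 0.522^2 = 0.297594
P(M+6) = 10 × 0.478^2 × 0.522^3 = 0.324988
P(M+8) = 5 × 0.478^1 × 0.522^4 = 0.177452
P(M+10) = 0.522^5 = 0.038757
The M+6 peak is largest (0.324988); scaling to 100 gives 7.68 : 41.93 : 91.57 : 100.00 : 54.60 : 11.93.

7.68 : 41.93 : 91.57 : 100.00 : 54.60 : 11.93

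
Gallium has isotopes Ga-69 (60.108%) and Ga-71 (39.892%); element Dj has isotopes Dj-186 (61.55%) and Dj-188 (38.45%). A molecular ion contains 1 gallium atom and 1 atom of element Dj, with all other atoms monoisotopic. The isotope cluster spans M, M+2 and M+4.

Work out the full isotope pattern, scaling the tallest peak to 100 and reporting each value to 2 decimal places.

Gallium pattern (n=1): 0.60108 : 0.39892
Element Dj pattern (n=1): 0.6155 : 0.3845
Convolve the two distributions (both contribute in 2-u steps):
  M: 0.60108×0.6155 = 0.369965
  M+2: 0.60108×0.3845 + 0.39892×0.6155 = 0.476651
  M+4: 0.39892×0.3845 = 0.153385
Scale to base peak (0.476651) = 100: 77.62 : 100.00 : 32.18

77.62 : 100.00 : 32.18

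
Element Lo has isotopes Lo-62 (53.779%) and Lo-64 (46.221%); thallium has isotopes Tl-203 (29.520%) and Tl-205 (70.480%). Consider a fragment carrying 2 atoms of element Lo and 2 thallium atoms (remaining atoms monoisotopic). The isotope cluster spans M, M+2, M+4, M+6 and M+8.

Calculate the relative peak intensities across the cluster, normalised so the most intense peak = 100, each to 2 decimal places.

Element Lo pattern (n=2): 0.28921808 : 0.49714383 : 0.21363808
Thallium pattern (n=2): 0.08714304 : 0.41611392 : 0.49674304
Convolve the two distributions (both contribute in 2-u steps):
  M: 0.28921808×0.08714304 = 0.025203
  M+2: 0.28921808×0.41611392 + 0.49714383×0.08714304 = 0.163670
  M+4: 0.28921808×0.49674304 + 0.49714383×0.41611392 + 0.21363808×0.08714304 = 0.369153
  M+6: 0.49714383×0.49674304 + 0.21363808×0.41611392 = 0.335851
  M+8: 0.21363808×0.49674304 = 0.106123
Scale to base peak (0.369153) = 100: 6.83 : 44.34 : 100.00 : 90.98 : 28.75

6.83 : 44.34 : 100.00 : 90.98 : 28.75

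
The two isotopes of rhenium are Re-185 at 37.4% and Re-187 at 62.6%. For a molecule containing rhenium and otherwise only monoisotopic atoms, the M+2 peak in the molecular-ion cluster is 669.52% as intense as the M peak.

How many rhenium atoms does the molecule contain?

With n Re atoms, P(M+2)/P(M) = C(n,1)·p^(n−1)q / p^n = n·q/p = n · 0.626/0.374.
n = 6.6952 × 0.374/0.626 = 4.00 ≈ 4

4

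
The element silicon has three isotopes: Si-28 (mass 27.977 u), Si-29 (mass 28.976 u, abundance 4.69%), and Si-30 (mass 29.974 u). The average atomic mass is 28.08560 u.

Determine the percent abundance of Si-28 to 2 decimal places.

92.22%

The remaining 95.31% is split between Si-28 (fraction x) and Si-30 (fraction 0.9531 − x).
Substituting: 27.977x + 29.974(0.9531 − x) = 26.7266256
(27.977 − 29.974)x = -1.8415938  ⇒  x = 0.92218, y = 0.03092
Si-28: 92.22%, Si-30: 3.09%.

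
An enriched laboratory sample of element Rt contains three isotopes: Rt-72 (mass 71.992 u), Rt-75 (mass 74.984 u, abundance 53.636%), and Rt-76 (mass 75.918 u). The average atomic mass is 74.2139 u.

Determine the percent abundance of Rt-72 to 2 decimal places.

30.65%

The remaining 46.364% is split between Rt-72 (fraction x) and Rt-76 (fraction 0.46364 − x).
Substituting: 71.992x + 75.918(0.46364 − x) = 33.99548176
(71.992 − 75.918)x = -1.20313976  ⇒  x = 0.30645, y = 0.15719
Rt-72: 30.65%, Rt-76: 15.72%.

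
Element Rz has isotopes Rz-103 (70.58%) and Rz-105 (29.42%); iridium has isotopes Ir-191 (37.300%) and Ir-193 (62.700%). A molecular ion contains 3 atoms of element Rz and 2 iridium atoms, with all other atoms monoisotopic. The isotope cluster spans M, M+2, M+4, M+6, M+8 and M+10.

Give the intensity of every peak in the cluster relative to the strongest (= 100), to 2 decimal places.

Element Rz pattern (n=3): 0.35159684 : 0.4396704 : 0.18326868 : 0.02546408
Iridium pattern (n=2): 0.139129 : 0.467742 : 0.393129
Convolve the two distributions (both contribute in 2-u steps):
  M: 0.35159684×0.139129 = 0.048917
  M+2: 0.35159684×0.467742 + 0.4396704×0.139129 = 0.225628
  M+4: 0.35159684×0.393129 + 0.4396704×0.467742 + 0.18326868×0.139129 = 0.369373
  M+6: 0.4396704×0.393129 + 0.18326868×0.467742 + 0.02546408×0.139129 = 0.262112
  M+8: 0.18326868×0.393129 + 0.02546408×0.467742 = 0.083959
  M+10: 0.02546408×0.393129 = 0.010011
Scale to base peak (0.369373) = 100: 13.24 : 61.08 : 100.00 : 70.96 : 22.73 : 2.71

13.24 : 61.08 : 100.00 : 70.96 : 22.73 : 2.71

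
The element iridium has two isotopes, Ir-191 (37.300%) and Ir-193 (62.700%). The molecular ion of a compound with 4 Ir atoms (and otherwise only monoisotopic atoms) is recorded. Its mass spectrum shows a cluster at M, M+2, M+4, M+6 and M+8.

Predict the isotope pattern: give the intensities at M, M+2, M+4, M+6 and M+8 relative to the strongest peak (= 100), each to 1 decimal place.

The 4 Ir atoms are independent, so intensities follow the terms of (0.37300 + 0.62700)^4.
P(M) = 0.37300^4 = 0.019357
P(M+2) = 4 × 0.37300^3 × 0.62700^1 = 0.130153
P(M+4) = 6 × 0.37300^2 × 0.62700^2 = 0.328174
P(M+6) = 4 × 0.37300^1 × 0.62700^3 = 0.367766
P(M+8) = 0.62700^4 = 0.154550
The M+6 peak is largest (0.367766); scaling to 100 gives 5.3 : 35.4 : 89.2 : 100.0 : 42.0.

5.3 : 35.4 : 89.2 : 100.0 : 42.0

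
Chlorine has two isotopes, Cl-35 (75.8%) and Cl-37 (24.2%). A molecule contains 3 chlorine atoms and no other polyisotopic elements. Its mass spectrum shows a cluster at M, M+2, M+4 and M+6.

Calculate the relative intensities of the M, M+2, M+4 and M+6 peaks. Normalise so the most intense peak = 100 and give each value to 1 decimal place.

The 3 Cl atoms are independent, so intensities follow the terms of (0.758 + 0.242)^3.
P(M) = 0.758^3 = 0.435520
P(M+2) = 3 × 0.758^2 × 0.242^1 = 0.417133
P(M+4) = 3 × 0.758^1 × 0.242^2 = 0.133175
P(M+6) = 0.242^3 = 0.014172
The M peak is largest (0.435520); scaling to 100 gives 100.0 : 95.8 : 30.6 : 3.3.

100.0 : 95.8 : 30.6 : 3.3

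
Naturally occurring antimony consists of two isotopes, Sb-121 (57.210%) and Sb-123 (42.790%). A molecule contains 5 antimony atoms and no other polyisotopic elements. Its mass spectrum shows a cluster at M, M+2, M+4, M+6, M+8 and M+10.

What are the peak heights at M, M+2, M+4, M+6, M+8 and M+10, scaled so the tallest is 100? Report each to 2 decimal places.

Expanding (0.57210 + 0.42790)^5:
P(M) = 0.57210^5 = 0.061286
P(M+2) = 5 × 0.57210^4 × 0.42790^1 = 0.229192
P(M+4) = 10 × 0.57210^3 × 0.42790^2 = 0.342847
P(M+6) = 10 × 0.57210^2 × 0.42790^3 = 0.256431
P(M+8) = 5 × 0.57210^1 × 0.42790^4 = 0.095898
P(M+10) = 0.42790^5 = 0.014345
The M+4 peak is largest (0.342847); scaling to 100 gives 17.88 : 66.85 : 100.00 : 74.79 : 27.97 : 4.18.

17.88 : 66.85 : 100.00 : 74.79 : 27.97 : 4.18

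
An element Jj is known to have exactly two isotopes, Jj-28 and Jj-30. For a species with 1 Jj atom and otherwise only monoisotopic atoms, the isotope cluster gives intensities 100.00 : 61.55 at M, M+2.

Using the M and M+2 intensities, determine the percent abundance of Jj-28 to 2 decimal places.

Write p for the Jj-28 fraction. I(M+2)/I(M) = [C(1,1)·p^0·(1−p)] / p^1 = 1·(1−p)/p = 61.55/100.00 = 0.6155
(1−p)/p = 0.6155/1 = 0.6155  ⇒  p = 1/(1 + 0.6155) = 0.6190
Jj-28: 61.90%, Jj-30: 38.10%.

61.90%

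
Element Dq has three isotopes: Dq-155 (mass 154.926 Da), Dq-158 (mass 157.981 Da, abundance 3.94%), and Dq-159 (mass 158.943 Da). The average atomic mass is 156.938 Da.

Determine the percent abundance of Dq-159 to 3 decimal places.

47.091%

Let x and y be the fractions of Dq-155 and Dq-159. Then x + y = 1 − 0.0394 = 0.9606 and 154.926x + 158.943y = 156.938 − 0.0394×157.981 = 150.7135486.
Substituting: 154.926x + 158.943(0.9606 − x) = 150.7135486
(154.926 − 158.943)x = -1.9670972  ⇒  x = 0.48969, y = 0.47091
Dq-155: 48.969%, Dq-159: 47.091%.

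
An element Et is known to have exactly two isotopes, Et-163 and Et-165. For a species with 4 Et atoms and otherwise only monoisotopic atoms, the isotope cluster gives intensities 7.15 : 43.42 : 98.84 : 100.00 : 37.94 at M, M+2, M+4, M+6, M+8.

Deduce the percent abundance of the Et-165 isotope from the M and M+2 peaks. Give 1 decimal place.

60.3%

If p is the fraction of Et that is Et-163, then I(M+2)/I(M) = [C(4,1)·p^3·(1−p)] / p^4 = 4·(1−p)/p = 43.42/7.15 = 6.0727
(1−p)/p = 6.0727/4 = 1.5182  ⇒  p = 1/(1 + 1.5182) = 0.3971
Et-163: 39.7%, Et-165: 60.3%.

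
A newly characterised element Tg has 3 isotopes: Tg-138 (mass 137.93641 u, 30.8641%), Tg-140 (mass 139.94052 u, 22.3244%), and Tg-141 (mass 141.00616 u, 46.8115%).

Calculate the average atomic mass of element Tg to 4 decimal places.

139.8208 u

Ar = Σ fᵢ·mᵢ = 0.308641 × 137.93641 + 0.223244 × 139.94052 + 0.468115 × 141.00616
= 42.572832 + 31.240881 + 66.007099 = 139.820812 u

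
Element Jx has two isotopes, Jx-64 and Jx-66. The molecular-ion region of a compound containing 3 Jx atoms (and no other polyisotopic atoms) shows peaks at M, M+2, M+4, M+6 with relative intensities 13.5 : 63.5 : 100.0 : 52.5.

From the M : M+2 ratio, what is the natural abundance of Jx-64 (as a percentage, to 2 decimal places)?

38.94%

Write p for the Jx-64 fraction. I(M+2)/I(M) = [C(3,1)·p^2·(1−p)] / p^3 = 3·(1−p)/p = 63.5/13.5 = 4.7037
(1−p)/p = 4.7037/3 = 1.5679  ⇒  p = 1/(1 + 1.5679) = 0.3894
Jx-64: 38.94%, Jx-66: 61.06%.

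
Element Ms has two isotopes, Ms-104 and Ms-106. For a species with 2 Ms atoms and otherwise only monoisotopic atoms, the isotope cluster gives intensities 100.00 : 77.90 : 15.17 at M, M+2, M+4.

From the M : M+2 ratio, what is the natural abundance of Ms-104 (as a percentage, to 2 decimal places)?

Write p for the Ms-104 fraction. I(M+2)/I(M) = [C(2,1)·p^1·(1−p)] / p^2 = 2·(1−p)/p = 77.90/100.00 = 0.7790
(1−p)/p = 0.7790/2 = 0.3895  ⇒  p = 1/(1 + 0.3895) = 0.7197
Ms-104: 71.97%, Ms-106: 28.03%.

71.97%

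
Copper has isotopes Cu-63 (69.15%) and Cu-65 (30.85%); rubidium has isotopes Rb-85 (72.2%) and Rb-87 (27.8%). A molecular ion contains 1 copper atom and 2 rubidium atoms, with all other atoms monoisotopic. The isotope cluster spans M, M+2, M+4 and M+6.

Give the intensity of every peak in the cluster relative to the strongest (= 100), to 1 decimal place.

Copper pattern (n=1): 0.6915 : 0.3085
Rubidium pattern (n=2): 0.521284 : 0.401432 : 0.077284
Convolve the two distributions (both contribute in 2-u steps):
  M: 0.6915×0.521284 = 0.360468
  M+2: 0.6915×0.401432 + 0.3085×0.521284 = 0.438406
  M+4: 0.6915×0.077284 + 0.3085×0.401432 = 0.177284
  M+6: 0.3085×0.077284 = 0.023842
Scale to base peak (0.438406) = 100: 82.2 : 100.0 : 40.4 : 5.4

82.2 : 100.0 : 40.4 : 5.4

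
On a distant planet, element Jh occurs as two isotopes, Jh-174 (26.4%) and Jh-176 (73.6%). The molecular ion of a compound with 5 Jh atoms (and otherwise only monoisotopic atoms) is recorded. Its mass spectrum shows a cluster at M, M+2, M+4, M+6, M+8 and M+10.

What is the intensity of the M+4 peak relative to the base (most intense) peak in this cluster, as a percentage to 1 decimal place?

Binomial terms of (0.264 + 0.736)^5: M 0.0013, M+2 0.0179, M+4 0.0997, M+6 0.2779, M+8 0.3873, M+10 0.2160 → M+8 is the base peak.
P(M+8) = C(5,4) × 0.264^1 × 0.736^4 = 5 × 0.2640 × 0.29343456 = 0.387334 (base)
P(M+4) = C(5,2) × 0.264^3 × 0.736^2 = 10 × 0.01839974 × 0.541696 = 0.099671
Relative intensity = 0.099671 / 0.387334 × 100 = 25.7

25.7%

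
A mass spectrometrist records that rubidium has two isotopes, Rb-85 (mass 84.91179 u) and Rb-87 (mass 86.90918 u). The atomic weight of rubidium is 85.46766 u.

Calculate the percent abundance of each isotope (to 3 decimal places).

With x = fraction of Rb-85 (so Rb-87 is 1 − x):
84.91179·x + 86.90918·(1 − x) = 85.46766
(84.91179 − 86.90918)·x = 85.46766 − 86.90918
x = -1.44152 / -1.99739 = 0.72170 → 72.170% Rb-85, 27.830% Rb-87.

Rb-85: 72.170%, Rb-87: 27.830%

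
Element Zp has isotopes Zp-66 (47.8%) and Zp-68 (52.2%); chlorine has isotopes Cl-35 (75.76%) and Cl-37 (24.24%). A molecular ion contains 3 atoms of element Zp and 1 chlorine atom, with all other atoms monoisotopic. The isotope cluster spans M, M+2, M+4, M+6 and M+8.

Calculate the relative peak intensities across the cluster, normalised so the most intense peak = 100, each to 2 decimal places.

Element Zp pattern (n=3): 0.10921535 : 0.35780594 : 0.39074206 : 0.14223665
Chlorine pattern (n=1): 0.7576 : 0.2424
Convolve the two distributions (both contribute in 2-u steps):
  M: 0.10921535×0.7576 = 0.082742
  M+2: 0.10921535×0.2424 + 0.35780594×0.7576 = 0.297548
  M+4: 0.35780594×0.2424 + 0.39074206×0.7576 = 0.382758
  M+6: 0.39074206×0.2424 + 0.14223665×0.7576 = 0.202474
  M+8: 0.14223665×0.2424 = 0.034478
Scale to base peak (0.382758) = 100: 21.62 : 77.74 : 100.00 : 52.90 : 9.01

21.62 : 77.74 : 100.00 : 52.90 : 9.01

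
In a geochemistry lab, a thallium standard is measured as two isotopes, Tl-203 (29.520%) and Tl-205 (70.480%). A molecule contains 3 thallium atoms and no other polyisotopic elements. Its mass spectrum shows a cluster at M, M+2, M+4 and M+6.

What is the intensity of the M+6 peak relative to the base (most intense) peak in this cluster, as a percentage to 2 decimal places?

Term probabilities: M 0.0257, M+2 0.1843, M+4 0.4399, M+6 0.3501. Base peak = M+4.
P(M+4) = C(3,2) × 0.29520^1 × 0.70480^2 = 3 × 0.2952 × 0.49674304 = 0.439916 (base)
P(M+6) = C(3,3) × 0.29520^0 × 0.70480^3 = 1 × 1.0000 × 0.35010449 = 0.350104
Relative intensity = 0.350104 / 0.439916 × 100 = 79.58

79.58%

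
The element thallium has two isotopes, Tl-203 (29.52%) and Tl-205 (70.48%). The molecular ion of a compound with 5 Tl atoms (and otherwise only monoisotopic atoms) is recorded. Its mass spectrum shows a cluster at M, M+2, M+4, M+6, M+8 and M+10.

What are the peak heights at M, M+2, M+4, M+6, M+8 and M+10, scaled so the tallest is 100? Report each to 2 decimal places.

0.62 : 7.35 : 35.09 : 83.77 : 100.00 : 47.75

Expanding (0.2952 + 0.7048)^5:
P(M) = 0.2952^5 = 0.002242
P(M+2) = 5 × 0.2952^4 × 0.7048^1 = 0.026761
P(M+4) = 10 × 0.2952^3 × 0.7048^2 = 0.127785
P(M+6) = 10 × 0.2952^2 × 0.7048^3 = 0.305092
P(M+8) = 5 × 0.2952^1 × 0.7048^4 = 0.364208
P(M+10) = 0.7048^5 = 0.173912
The M+8 peak is largest (0.364208); scaling to 100 gives 0.62 : 7.35 : 35.09 : 83.77 : 100.00 : 47.75.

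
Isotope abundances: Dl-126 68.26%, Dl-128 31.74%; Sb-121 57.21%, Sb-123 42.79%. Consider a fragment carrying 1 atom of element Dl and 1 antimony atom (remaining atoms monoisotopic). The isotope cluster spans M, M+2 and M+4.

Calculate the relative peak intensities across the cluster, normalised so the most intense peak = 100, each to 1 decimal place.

Element Dl pattern (n=1): 0.6826 : 0.3174
Antimony pattern (n=1): 0.5721 : 0.4279
Convolve the two distributions (both contribute in 2-u steps):
  M: 0.6826×0.5721 = 0.390515
  M+2: 0.6826×0.4279 + 0.3174×0.5721 = 0.473669
  M+4: 0.3174×0.4279 = 0.135815
Scale to base peak (0.473669) = 100: 82.4 : 100.0 : 28.7

82.4 : 100.0 : 28.7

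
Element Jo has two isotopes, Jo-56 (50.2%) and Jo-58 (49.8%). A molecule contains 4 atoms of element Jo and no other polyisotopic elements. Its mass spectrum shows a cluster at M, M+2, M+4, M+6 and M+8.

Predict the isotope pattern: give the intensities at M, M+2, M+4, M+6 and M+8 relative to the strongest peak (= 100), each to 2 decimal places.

16.94 : 67.20 : 100.00 : 66.14 : 16.40

The 4 Jo atoms are independent, so intensities follow the terms of (0.502 + 0.498)^4.
P(M) = 0.502^4 = 0.063506
P(M+2) = 4 × 0.502^3 × 0.498^1 = 0.252000
P(M+4) = 6 × 0.502^2 × 0.498^2 = 0.374988
P(M+6) = 4 × 0.502^1 × 0.498^3 = 0.248000
P(M+8) = 0.498^4 = 0.061506
The M+4 peak is largest (0.374988); scaling to 100 gives 16.94 : 67.20 : 100.00 : 66.14 : 16.40.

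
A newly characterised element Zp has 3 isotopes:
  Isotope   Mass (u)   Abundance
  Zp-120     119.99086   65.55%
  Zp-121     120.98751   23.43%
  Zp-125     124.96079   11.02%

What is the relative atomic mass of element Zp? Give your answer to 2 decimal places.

Weight each isotope mass by its fractional abundance: 0.6555 × 119.99086 + 0.2343 × 120.98751 + 0.1102 × 124.96079
= 78.654009 + 28.347374 + 13.770679 = 120.772062 u

120.77 u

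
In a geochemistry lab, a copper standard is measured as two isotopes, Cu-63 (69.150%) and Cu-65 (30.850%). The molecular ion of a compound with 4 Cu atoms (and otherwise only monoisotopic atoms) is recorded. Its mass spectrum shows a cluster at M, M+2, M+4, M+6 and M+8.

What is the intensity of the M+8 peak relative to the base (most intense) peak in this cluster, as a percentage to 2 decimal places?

Term probabilities: M 0.2286, M+2 0.4080, M+4 0.2731, M+6 0.0812, M+8 0.0091. Base peak = M+2.
P(M+2) = C(4,1) × 0.69150^3 × 0.30850^1 = 4 × 0.33065611 × 0.3085 = 0.408030 (base)
P(M+8) = C(4,4) × 0.69150^0 × 0.30850^4 = 1 × 1.0000 × 0.00905776 = 0.009058
Relative intensity = 0.009058 / 0.408030 × 100 = 2.22

2.22%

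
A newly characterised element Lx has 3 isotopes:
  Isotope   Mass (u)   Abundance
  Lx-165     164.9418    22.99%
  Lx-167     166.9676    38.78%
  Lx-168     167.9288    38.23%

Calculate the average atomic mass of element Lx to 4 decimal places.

The abundance-weighted mean is 0.2299 × 164.9418 + 0.3878 × 166.9676 + 0.3823 × 167.9288
= 37.92012 + 64.75004 + 64.19918 = 166.86934 u

166.8693 u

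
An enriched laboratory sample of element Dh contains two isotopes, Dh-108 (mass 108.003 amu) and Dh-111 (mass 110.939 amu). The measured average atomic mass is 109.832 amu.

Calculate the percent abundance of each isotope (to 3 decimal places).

Writing the weighted mean with unknown fraction x of Dh-108:
108.003·x + 110.939·(1 − x) = 109.832
(108.003 − 110.939)·x = 109.832 − 110.939
x = -1.107 / -2.936 = 0.37704 → 37.704% Dh-108, 62.296% Dh-111.

Dh-108: 37.704%, Dh-111: 62.296%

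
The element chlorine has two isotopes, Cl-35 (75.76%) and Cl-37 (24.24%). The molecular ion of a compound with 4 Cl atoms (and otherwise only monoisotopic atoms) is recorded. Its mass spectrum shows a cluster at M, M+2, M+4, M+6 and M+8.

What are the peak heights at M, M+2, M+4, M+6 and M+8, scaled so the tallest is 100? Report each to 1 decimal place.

Each Cl atom is independently Cl-35 (p = 0.7576) or Cl-37 (q = 0.2424); the cluster is the binomial expansion (p + q)^4.
P(M) = 0.7576^4 = 0.329428
P(M+2) = 4 × 0.7576^3 × 0.2424^1 = 0.421612
P(M+4) = 6 × 0.7576^2 × 0.2424^2 = 0.202347
P(M+6) = 4 × 0.7576^1 × 0.2424^3 = 0.043162
P(M+8) = 0.2424^4 = 0.003452
The M+2 peak is largest (0.421612); scaling to 100 gives 78.1 : 100.0 : 48.0 : 10.2 : 0.8.

78.1 : 100.0 : 48.0 : 10.2 : 0.8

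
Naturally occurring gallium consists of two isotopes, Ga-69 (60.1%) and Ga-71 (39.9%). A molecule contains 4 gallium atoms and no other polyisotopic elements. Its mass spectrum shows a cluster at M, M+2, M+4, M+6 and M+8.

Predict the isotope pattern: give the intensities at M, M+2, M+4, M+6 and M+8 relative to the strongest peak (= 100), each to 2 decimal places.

37.66 : 100.00 : 99.58 : 44.08 : 7.32

Each Ga atom is independently Ga-69 (p = 0.601) or Ga-71 (q = 0.399); the cluster is the binomial expansion (p + q)^4.
P(M) = 0.601^4 = 0.130466
P(M+2) = 4 × 0.601^3 × 0.399^1 = 0.346463
P(M+4) = 6 × 0.601^2 × 0.399^2 = 0.345021
P(M+6) = 4 × 0.601^1 × 0.399^3 = 0.152705
P(M+8) = 0.399^4 = 0.025345
The M+2 peak is largest (0.346463); scaling to 100 gives 37.66 : 100.00 : 99.58 : 44.08 : 7.32.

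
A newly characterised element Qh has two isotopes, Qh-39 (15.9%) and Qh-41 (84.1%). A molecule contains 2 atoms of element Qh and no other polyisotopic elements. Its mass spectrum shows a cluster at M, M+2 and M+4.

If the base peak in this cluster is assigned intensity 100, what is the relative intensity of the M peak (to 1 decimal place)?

Term probabilities: M 0.0253, M+2 0.2674, M+4 0.7073. Base peak = M+4.
P(M+4) = C(2,2) × 0.159^0 × 0.841^2 = 1 × 1.0000 × 0.707281 = 0.707281 (base)
P(M) = C(2,0) × 0.159^2 × 0.841^0 = 1 × 0.025281 × 1.0000 = 0.025281
Relative intensity = 0.025281 / 0.707281 × 100 = 3.6

3.6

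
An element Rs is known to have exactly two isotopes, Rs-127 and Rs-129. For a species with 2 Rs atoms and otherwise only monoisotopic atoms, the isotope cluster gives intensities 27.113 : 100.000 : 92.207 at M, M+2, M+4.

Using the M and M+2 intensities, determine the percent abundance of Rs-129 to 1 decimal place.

Let p = fractional abundance of Rs-127. I(M+2)/I(M) = [C(2,1)·p^1·(1−p)] / p^2 = 2·(1−p)/p = 100.000/27.113 = 3.6883
(1−p)/p = 3.6883/2 = 1.8441  ⇒  p = 1/(1 + 1.8441) = 0.3516
Rs-127: 35.2%, Rs-129: 64.8%.

64.8%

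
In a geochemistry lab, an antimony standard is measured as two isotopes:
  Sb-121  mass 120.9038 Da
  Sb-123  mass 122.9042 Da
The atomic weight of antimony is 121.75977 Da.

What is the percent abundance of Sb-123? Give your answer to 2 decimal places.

42.79%

Writing the weighted mean with unknown fraction x of Sb-121:
120.9038·x + 122.9042·(1 − x) = 121.75977
(120.9038 − 122.9042)·x = 121.75977 − 122.9042
x = -1.14443 / -2.0004 = 0.57210 → 57.21% Sb-121, 42.79% Sb-123.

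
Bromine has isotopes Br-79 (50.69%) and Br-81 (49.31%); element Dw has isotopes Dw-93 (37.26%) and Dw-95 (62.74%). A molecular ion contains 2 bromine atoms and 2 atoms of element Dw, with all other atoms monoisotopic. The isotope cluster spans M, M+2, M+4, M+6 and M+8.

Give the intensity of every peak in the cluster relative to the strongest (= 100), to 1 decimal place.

Bromine pattern (n=2): 0.25694761 : 0.49990478 : 0.24314761
Element Dw pattern (n=2): 0.13883076 : 0.46753848 : 0.39363076
Convolve the two distributions (both contribute in 2-u steps):
  M: 0.25694761×0.13883076 = 0.035672
  M+2: 0.25694761×0.46753848 + 0.49990478×0.13883076 = 0.189535
  M+4: 0.25694761×0.39363076 + 0.49990478×0.46753848 + 0.24314761×0.13883076 = 0.368624
  M+6: 0.49990478×0.39363076 + 0.24314761×0.46753848 = 0.310459
  M+8: 0.24314761×0.39363076 = 0.095710
Scale to base peak (0.368624) = 100: 9.7 : 51.4 : 100.0 : 84.2 : 26.0

9.7 : 51.4 : 100.0 : 84.2 : 26.0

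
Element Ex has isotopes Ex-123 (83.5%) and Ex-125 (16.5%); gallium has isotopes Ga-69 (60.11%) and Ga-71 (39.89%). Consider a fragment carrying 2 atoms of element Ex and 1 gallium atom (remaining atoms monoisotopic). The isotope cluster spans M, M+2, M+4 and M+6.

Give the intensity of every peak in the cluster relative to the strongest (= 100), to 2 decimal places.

94.44 : 100.00 : 28.46 : 2.45

Element Ex pattern (n=2): 0.697225 : 0.27555 : 0.027225
Gallium pattern (n=1): 0.6011 : 0.3989
Convolve the two distributions (both contribute in 2-u steps):
  M: 0.697225×0.6011 = 0.419102
  M+2: 0.697225×0.3989 + 0.27555×0.6011 = 0.443756
  M+4: 0.27555×0.3989 + 0.027225×0.6011 = 0.126282
  M+6: 0.027225×0.3989 = 0.010860
Scale to base peak (0.443756) = 100: 94.44 : 100.00 : 28.46 : 2.45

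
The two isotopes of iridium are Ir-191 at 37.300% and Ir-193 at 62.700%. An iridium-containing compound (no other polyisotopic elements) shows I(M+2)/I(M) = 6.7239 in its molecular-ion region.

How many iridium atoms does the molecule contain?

For n independent Ir atoms, I(M+2)/I(M) = n · (abundance Ir-193) / (abundance Ir-191) = n · 0.62700/0.37300.
n = 6.7239 × 0.37300/0.62700 = 4.00 ≈ 4

4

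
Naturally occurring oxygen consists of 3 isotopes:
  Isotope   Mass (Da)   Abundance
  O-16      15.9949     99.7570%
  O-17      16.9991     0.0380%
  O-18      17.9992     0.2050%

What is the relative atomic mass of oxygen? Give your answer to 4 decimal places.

15.9994 Da

Ar = Σ fᵢ·mᵢ = 0.997570 × 15.9949 + 0.000380 × 16.9991 + 0.002050 × 17.9992
= 15.95603 + 0.00646 + 0.03690 = 15.99939 Da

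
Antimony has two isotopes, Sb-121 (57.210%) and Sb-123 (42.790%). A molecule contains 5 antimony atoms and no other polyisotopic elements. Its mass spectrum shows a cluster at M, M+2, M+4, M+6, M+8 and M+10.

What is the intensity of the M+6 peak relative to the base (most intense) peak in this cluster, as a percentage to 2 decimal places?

74.79%

(0.57210 + 0.42790)^5 gives M 0.0613, M+2 0.2292, M+4 0.3428, M+6 0.2564, M+8 0.0959, M+10 0.0143; the largest is M+4.
P(M+4) = C(5,2) × 0.57210^3 × 0.42790^2 = 10 × 0.18724742 × 0.18309841 = 0.342847 (base)
P(M+6) = C(5,3) × 0.57210^2 × 0.42790^3 = 10 × 0.32729841 × 0.07834781 = 0.256431
Relative intensity = 0.256431 / 0.342847 × 100 = 74.79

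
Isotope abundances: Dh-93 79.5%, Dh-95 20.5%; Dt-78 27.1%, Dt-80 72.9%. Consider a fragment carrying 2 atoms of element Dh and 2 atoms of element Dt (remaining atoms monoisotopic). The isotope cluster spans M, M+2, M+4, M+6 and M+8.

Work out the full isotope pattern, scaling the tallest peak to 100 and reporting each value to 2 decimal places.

Element Dh pattern (n=2): 0.632025 : 0.32595 : 0.042025
Element Dt pattern (n=2): 0.073441 : 0.395118 : 0.531441
Convolve the two distributions (both contribute in 2-u steps):
  M: 0.632025×0.073441 = 0.046417
  M+2: 0.632025×0.395118 + 0.32595×0.073441 = 0.273663
  M+4: 0.632025×0.531441 + 0.32595×0.395118 + 0.042025×0.073441 = 0.467759
  M+6: 0.32595×0.531441 + 0.042025×0.395118 = 0.189828
  M+8: 0.042025×0.531441 = 0.022334
Scale to base peak (0.467759) = 100: 9.92 : 58.51 : 100.00 : 40.58 : 4.77

9.92 : 58.51 : 100.00 : 40.58 : 4.77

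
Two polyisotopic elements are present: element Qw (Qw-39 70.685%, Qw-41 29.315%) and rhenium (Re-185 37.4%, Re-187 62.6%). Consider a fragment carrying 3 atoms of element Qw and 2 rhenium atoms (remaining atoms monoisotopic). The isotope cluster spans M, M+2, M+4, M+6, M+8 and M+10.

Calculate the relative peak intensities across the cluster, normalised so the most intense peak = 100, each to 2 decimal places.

Element Qw pattern (n=3): 0.35316836 : 0.43940569 : 0.18223354 : 0.02519241
Rhenium pattern (n=2): 0.139876 : 0.468248 : 0.391876
Convolve the two distributions (both contribute in 2-u steps):
  M: 0.35316836×0.139876 = 0.049400
  M+2: 0.35316836×0.468248 + 0.43940569×0.139876 = 0.226833
  M+4: 0.35316836×0.391876 + 0.43940569×0.468248 + 0.18223354×0.139876 = 0.369639
  M+6: 0.43940569×0.391876 + 0.18223354×0.468248 + 0.02519241×0.139876 = 0.261047
  M+8: 0.18223354×0.391876 + 0.02519241×0.468248 = 0.083209
  M+10: 0.02519241×0.391876 = 0.009872
Scale to base peak (0.369639) = 100: 13.36 : 61.37 : 100.00 : 70.62 : 22.51 : 2.67

13.36 : 61.37 : 100.00 : 70.62 : 22.51 : 2.67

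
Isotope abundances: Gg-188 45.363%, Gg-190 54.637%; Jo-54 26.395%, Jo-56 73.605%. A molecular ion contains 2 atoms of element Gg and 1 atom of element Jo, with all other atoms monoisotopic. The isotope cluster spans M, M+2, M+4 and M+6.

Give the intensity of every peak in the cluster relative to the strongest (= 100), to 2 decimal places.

12.24 : 63.63 : 100.00 : 49.53

Element Gg pattern (n=2): 0.20578018 : 0.49569965 : 0.29852018
Element Jo pattern (n=1): 0.26395 : 0.73605
Convolve the two distributions (both contribute in 2-u steps):
  M: 0.20578018×0.26395 = 0.054316
  M+2: 0.20578018×0.73605 + 0.49569965×0.26395 = 0.282304
  M+4: 0.49569965×0.73605 + 0.29852018×0.26395 = 0.443654
  M+6: 0.29852018×0.73605 = 0.219726
Scale to base peak (0.443654) = 100: 12.24 : 63.63 : 100.00 : 49.53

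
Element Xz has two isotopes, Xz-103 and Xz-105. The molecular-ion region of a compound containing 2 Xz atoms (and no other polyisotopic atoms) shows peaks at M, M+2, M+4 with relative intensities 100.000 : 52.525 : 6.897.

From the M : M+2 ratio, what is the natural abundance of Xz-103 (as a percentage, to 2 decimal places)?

If p is the fraction of Xz that is Xz-103, then I(M+2)/I(M) = [C(2,1)·p^1·(1−p)] / p^2 = 2·(1−p)/p = 52.525/100.000 = 0.5252
(1−p)/p = 0.5252/2 = 0.2626  ⇒  p = 1/(1 + 0.2626) = 0.7920
Xz-103: 79.20%, Xz-105: 20.80%.

79.20%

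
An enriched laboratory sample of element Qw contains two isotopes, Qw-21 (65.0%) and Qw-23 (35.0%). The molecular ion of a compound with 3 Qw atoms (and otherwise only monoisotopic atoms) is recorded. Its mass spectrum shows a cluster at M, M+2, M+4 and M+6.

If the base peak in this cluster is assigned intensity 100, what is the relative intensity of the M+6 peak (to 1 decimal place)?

9.7

Term probabilities: M 0.2746, M+2 0.4436, M+4 0.2389, M+6 0.0429. Base peak = M+2.
P(M+2) = C(3,1) × 0.650^2 × 0.350^1 = 3 × 0.4225 × 0.3500 = 0.443625 (base)
P(M+6) = C(3,3) × 0.650^0 × 0.350^3 = 1 × 1.0000 × 0.042875 = 0.042875
Relative intensity = 0.042875 / 0.443625 × 100 = 9.7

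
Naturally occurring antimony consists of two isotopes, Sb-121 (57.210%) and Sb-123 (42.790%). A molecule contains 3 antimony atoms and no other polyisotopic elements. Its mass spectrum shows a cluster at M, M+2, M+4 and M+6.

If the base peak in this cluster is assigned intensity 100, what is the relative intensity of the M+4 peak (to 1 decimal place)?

Binomial terms of (0.57210 + 0.42790)^3: M 0.1872, M+2 0.4202, M+4 0.3143, M+6 0.0783 → M+2 is the base peak.
P(M+2) = C(3,1) × 0.57210^2 × 0.42790^1 = 3 × 0.32729841 × 0.4279 = 0.420153 (base)
P(M+4) = C(3,2) × 0.57210^1 × 0.42790^2 = 3 × 0.5721 × 0.18309841 = 0.314252
Relative intensity = 0.314252 / 0.420153 × 100 = 74.8

74.8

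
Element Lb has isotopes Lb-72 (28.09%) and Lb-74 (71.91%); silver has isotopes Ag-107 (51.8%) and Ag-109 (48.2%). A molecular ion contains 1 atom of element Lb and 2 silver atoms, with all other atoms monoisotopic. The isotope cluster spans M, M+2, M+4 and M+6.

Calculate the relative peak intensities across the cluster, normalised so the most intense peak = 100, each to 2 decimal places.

17.76 : 78.53 : 100.00 : 39.37

Element Lb pattern (n=1): 0.2809 : 0.7191
Silver pattern (n=2): 0.268324 : 0.499352 : 0.232324
Convolve the two distributions (both contribute in 2-u steps):
  M: 0.2809×0.268324 = 0.075372
  M+2: 0.2809×0.499352 + 0.7191×0.268324 = 0.333220
  M+4: 0.2809×0.232324 + 0.7191×0.499352 = 0.424344
  M+6: 0.7191×0.232324 = 0.167064
Scale to base peak (0.424344) = 100: 17.76 : 78.53 : 100.00 : 39.37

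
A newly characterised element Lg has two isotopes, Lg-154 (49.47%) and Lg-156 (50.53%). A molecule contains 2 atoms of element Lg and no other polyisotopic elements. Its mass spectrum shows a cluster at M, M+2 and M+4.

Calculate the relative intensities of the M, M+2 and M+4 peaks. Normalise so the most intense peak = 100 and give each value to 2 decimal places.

Expanding (0.4947 + 0.5053)^2:
P(M) = 0.4947^2 = 0.244728
P(M+2) = 2 × 0.4947^1 × 0.5053^1 = 0.499944
P(M+4) = 0.5053^2 = 0.255328
The M+2 peak is largest (0.499944); scaling to 100 gives 48.95 : 100.00 : 51.07.

48.95 : 100.00 : 51.07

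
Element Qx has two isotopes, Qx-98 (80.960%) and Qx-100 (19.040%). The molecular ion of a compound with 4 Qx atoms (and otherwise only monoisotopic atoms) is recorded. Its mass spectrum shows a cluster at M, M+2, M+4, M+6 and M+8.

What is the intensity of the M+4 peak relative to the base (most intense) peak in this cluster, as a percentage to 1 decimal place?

Binomial terms of (0.80960 + 0.19040)^4: M 0.4296, M+2 0.4041, M+4 0.1426, M+6 0.0224, M+8 0.0013 → M is the base peak.
P(M) = C(4,0) × 0.80960^4 × 0.19040^0 = 1 × 0.42961753 × 1.0000 = 0.429618 (base)
P(M+4) = C(4,2) × 0.80960^2 × 0.19040^2 = 6 × 0.65545216 × 0.03625216 = 0.142569
Relative intensity = 0.142569 / 0.429618 × 100 = 33.2

33.2%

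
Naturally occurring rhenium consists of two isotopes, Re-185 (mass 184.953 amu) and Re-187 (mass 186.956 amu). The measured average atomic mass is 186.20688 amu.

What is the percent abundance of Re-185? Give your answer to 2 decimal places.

With x = fraction of Re-185 (so Re-187 is 1 − x):
184.953·x + 186.956·(1 − x) = 186.20688
(184.953 − 186.956)·x = 186.20688 − 186.956
x = -0.74912 / -2.003 = 0.37400 → 37.40% Re-185, 62.60% Re-187.

37.40%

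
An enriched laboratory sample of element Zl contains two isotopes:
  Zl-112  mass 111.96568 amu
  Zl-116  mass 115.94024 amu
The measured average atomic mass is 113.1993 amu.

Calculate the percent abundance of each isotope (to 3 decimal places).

Writing the weighted mean with unknown fraction x of Zl-112:
111.96568·x + 115.94024·(1 − x) = 113.1993
(111.96568 − 115.94024)·x = 113.1993 − 115.94024
x = -2.74094 / -3.97456 = 0.68962 → 68.962% Zl-112, 31.038% Zl-116.

Zl-112: 68.962%, Zl-116: 31.038%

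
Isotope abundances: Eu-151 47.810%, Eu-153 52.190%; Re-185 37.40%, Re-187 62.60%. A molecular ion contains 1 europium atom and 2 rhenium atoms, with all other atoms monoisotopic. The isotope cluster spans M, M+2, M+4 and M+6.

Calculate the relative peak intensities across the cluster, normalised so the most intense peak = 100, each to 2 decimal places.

Europium pattern (n=1): 0.4781 : 0.5219
Rhenium pattern (n=2): 0.139876 : 0.468248 : 0.391876
Convolve the two distributions (both contribute in 2-u steps):
  M: 0.4781×0.139876 = 0.066875
  M+2: 0.4781×0.468248 + 0.5219×0.139876 = 0.296871
  M+4: 0.4781×0.391876 + 0.5219×0.468248 = 0.431735
  M+6: 0.5219×0.391876 = 0.204520
Scale to base peak (0.431735) = 100: 15.49 : 68.76 : 100.00 : 47.37

15.49 : 68.76 : 100.00 : 47.37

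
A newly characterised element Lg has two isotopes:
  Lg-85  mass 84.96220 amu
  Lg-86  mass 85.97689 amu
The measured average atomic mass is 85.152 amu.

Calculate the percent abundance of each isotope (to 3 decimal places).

Lg-85: 81.295%, Lg-86: 18.705%

Writing the weighted mean with unknown fraction x of Lg-85:
84.96220·x + 85.97689·(1 − x) = 85.152
(84.96220 − 85.97689)·x = 85.152 − 85.97689
x = -0.82489 / -1.01469 = 0.81295 → 81.295% Lg-85, 18.705% Lg-86.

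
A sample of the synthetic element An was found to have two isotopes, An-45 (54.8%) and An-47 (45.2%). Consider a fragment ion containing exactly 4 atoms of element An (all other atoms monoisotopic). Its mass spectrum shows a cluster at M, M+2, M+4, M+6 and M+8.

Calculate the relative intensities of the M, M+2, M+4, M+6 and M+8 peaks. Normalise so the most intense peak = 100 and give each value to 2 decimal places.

24.50 : 80.83 : 100.00 : 54.99 : 11.34

Expanding (0.548 + 0.452)^4:
P(M) = 0.548^4 = 0.090182
P(M+2) = 4 × 0.548^3 × 0.452^1 = 0.297536
P(M+4) = 6 × 0.548^2 × 0.452^2 = 0.368120
P(M+6) = 4 × 0.548^1 × 0.452^3 = 0.202421
P(M+8) = 0.452^4 = 0.041740
The M+4 peak is largest (0.368120); scaling to 100 gives 24.50 : 80.83 : 100.00 : 54.99 : 11.34.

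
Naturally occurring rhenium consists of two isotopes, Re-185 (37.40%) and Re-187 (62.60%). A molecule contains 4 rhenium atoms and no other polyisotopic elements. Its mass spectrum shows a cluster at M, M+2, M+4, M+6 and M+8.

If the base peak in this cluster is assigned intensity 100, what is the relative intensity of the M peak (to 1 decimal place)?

5.3

(0.3740 + 0.6260)^4 gives M 0.0196, M+2 0.1310, M+4 0.3289, M+6 0.3670, M+8 0.1536; the largest is M+6.
P(M+6) = C(4,3) × 0.3740^1 × 0.6260^3 = 4 × 0.3740 × 0.24531438 = 0.366990 (base)
P(M) = C(4,0) × 0.3740^4 × 0.6260^0 = 1 × 0.0195653 × 1.0000 = 0.019565
Relative intensity = 0.019565 / 0.366990 × 100 = 5.3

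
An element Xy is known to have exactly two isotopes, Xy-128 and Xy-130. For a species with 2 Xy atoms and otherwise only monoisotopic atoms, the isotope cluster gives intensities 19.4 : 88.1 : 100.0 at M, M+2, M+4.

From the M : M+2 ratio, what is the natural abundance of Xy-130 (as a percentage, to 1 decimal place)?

Let p = fractional abundance of Xy-128. I(M+2)/I(M) = [C(2,1)·p^1·(1−p)] / p^2 = 2·(1−p)/p = 88.1/19.4 = 4.5412
(1−p)/p = 4.5412/2 = 2.2706  ⇒  p = 1/(1 + 2.2706) = 0.3058
Xy-128: 30.6%, Xy-130: 69.4%.

69.4%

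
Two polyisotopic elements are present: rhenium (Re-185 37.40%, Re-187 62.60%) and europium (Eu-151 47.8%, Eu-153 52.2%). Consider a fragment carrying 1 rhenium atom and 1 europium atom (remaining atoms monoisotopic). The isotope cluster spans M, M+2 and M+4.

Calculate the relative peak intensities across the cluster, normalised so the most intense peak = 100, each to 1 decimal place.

36.2 : 100.0 : 66.1

Rhenium pattern (n=1): 0.3740 : 0.6260
Europium pattern (n=1): 0.4780 : 0.5220
Convolve the two distributions (both contribute in 2-u steps):
  M: 0.3740×0.4780 = 0.178772
  M+2: 0.3740×0.5220 + 0.6260×0.4780 = 0.494456
  M+4: 0.6260×0.5220 = 0.326772
Scale to base peak (0.494456) = 100: 36.2 : 100.0 : 66.1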